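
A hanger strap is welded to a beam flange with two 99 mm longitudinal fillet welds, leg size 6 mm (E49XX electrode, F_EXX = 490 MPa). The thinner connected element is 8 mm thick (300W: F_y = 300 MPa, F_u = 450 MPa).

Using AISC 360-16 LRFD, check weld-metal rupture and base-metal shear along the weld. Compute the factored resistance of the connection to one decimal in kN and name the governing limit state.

185.2 kN (weld metal governs)

Weld metal: throat = 0.707×6 = 4.242 mm, L = 2×99 = 198 mm. φR_n = 0.75 × 0.6 × 490 × 4.242 × 198 = 185.2 kN.
Base metal shear (8 mm plate): yield φR_n = 1.0×0.6×300×8×198 = 285.1 kN; rupture φR_n = 0.75×0.6×450×8×198 = 320.8 kN; take 285.1 kN (yield).
Governing: min(185.2, 285.1) = 185.2 kN → weld metal.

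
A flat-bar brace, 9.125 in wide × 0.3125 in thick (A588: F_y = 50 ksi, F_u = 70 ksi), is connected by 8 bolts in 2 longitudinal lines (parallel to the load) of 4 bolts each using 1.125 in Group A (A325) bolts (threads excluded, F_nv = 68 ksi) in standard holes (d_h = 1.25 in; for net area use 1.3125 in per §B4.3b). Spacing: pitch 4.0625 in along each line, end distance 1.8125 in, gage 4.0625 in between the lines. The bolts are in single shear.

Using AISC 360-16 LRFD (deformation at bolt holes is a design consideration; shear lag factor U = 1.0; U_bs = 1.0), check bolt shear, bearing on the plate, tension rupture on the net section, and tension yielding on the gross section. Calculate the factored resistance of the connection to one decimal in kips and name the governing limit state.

106.6 kips (net-section rupture governs)

Bolt shear: A_b = π(1.125)²/4 = 0.99402 in². φR_n = 0.75 × 68 × 0.99402 × 8 × 1 = 405.6 kips.
Bearing (0.3125 in plate, F_u = 70 ksi): end bolts L_c = 1.8125 − 1.25/2 = 1.1875, R_n = min(1.2×1.1875×0.3125×70, 2.4×1.125×0.3125×70) = 31.172 kips/bolt; interior L_c = 4.0625 − 1.25 = 2.8125, R_n = 59.063 kips/bolt. φR_n = 0.75 × (2×31.172 + 6×59.063) = 312.5 kips.
Tension rupture (net): A_n = (9.125 − 2×1.3125)×0.3125 = 2.0313 in² (U = 1.0, A_e = A_n). φR_n = 0.75 × 70 × 2.0313 = 106.6 kips.
Tension yield (gross): A_g = 9.125×0.3125 = 2.8516 in². φR_n = 0.90 × 50 × 2.8516 = 128.3 kips.
Governing: min(405.6, 312.5, 106.6, 128.3) = 106.6 kips → net-section rupture.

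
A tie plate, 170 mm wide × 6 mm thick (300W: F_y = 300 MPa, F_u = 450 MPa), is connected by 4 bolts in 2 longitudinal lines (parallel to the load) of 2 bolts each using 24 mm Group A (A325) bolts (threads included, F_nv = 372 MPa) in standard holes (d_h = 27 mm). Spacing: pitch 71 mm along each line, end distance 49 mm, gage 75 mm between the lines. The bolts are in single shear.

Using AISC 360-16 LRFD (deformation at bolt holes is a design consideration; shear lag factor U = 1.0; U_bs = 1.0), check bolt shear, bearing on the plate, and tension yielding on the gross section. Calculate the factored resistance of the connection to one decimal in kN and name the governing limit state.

Bolt shear: A_b = π(24)²/4 = 452.39 mm². φR_n = 0.75 × 372 × 452.39 × 4 × 1 = 504.9 kN.
Bearing (6 mm plate, F_u = 450 MPa): end bolts L_c = 49 − 27/2 = 35.5, R_n = min(1.2×35.5×6×450, 2.4×24×6×450) = 115.02 kN/bolt; interior L_c = 71 − 27 = 44, R_n = 142.56 kN/bolt. φR_n = 0.75 × (2×115.02 + 2×142.56) = 386.4 kN.
Tension yield (gross): A_g = 170×6 = 1020 mm². φR_n = 0.90 × 300 × 1020 = 275.4 kN.
Governing: min(504.9, 386.4, 275.4) = 275.4 kN → gross-section yield.

275.4 kN (gross-section yield governs)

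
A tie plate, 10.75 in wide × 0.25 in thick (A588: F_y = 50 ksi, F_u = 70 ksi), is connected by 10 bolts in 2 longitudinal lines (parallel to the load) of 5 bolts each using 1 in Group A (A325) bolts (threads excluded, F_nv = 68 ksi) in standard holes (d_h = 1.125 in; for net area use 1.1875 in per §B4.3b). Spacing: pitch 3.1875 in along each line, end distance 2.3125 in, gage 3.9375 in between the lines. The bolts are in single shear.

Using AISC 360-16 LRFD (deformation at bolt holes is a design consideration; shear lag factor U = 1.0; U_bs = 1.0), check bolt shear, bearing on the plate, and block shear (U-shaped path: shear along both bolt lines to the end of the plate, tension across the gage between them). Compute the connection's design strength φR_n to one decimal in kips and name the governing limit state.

Bolt shear: A_b = π(1)²/4 = 0.7854 in². φR_n = 0.75 × 68 × 0.7854 × 10 × 1 = 400.6 kips.
Bearing (0.25 in plate, F_u = 70 ksi): end bolts L_c = 2.3125 − 1.125/2 = 1.75, R_n = min(1.2×1.75×0.25×70, 2.4×1×0.25×70) = 36.75 kips/bolt; interior L_c = 3.1875 − 1.125 = 2.0625, R_n = 42 kips/bolt. φR_n = 0.75 × (2×36.75 + 8×42) = 307.1 kips.
Block shear: shear path 2×[2.3125+4×3.1875] = 2×15.0625 in, A_gv = 7.5313, A_nv = 2×(15.0625 − 4.5×1.1875)×0.25 = 4.8594 in²; tension across gage: (3.9375 − 1×1.1875)×0.25 = 0.6875 in². R_n = min(0.6×70×4.8594, 0.6×50×7.5313) + 1.0×70×0.6875 = min(204.09, 225.94) + 48.125 = 252.22 kips. φR_n = 0.75 × 252.22 = 189.2 kips.
Governing: min(400.6, 307.1, 189.2) = 189.2 kips → block shear.

189.2 kips (block shear governs)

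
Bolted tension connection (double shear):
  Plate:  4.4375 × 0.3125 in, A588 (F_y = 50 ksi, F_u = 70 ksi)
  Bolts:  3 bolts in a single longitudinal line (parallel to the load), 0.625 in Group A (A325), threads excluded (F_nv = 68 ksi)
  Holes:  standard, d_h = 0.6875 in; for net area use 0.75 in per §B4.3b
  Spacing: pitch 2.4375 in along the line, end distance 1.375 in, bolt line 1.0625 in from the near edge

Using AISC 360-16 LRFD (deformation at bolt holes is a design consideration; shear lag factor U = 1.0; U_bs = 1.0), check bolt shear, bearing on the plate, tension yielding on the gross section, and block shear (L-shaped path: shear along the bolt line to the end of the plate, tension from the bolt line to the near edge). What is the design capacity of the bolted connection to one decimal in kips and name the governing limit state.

Bolt shear: A_b = π(0.625)²/4 = 0.3068 in². φR_n = 0.75 × 68 × 0.3068 × 3 × 2 = 93.9 kips.
Bearing (0.3125 in plate, F_u = 70 ksi): end bolts L_c = 1.375 − 0.6875/2 = 1.03125, R_n = min(1.2×1.03125×0.3125×70, 2.4×0.625×0.3125×70) = 27.07 kips/bolt; interior L_c = 2.4375 − 0.6875 = 1.75, R_n = 32.813 kips/bolt. φR_n = 0.75 × (1×27.07 + 2×32.813) = 69.5 kips.
Tension yield (gross): A_g = 4.4375×0.3125 = 1.3867 in². φR_n = 0.90 × 50 × 1.3867 = 62.4 kips.
Block shear: shear path 1×[1.375+2×2.4375] = 1×6.25 in, A_gv = 1.9531, A_nv = 1×(6.25 − 2.5×0.75)×0.3125 = 1.3672 in²; tension to near edge: (1.0625 − 0.5×0.75)×0.3125 = 0.21484 in². R_n = min(0.6×70×1.3672, 0.6×50×1.9531) + 1.0×70×0.21484 = min(57.422, 58.593) + 15.039 = 72.461 kips. φR_n = 0.75 × 72.461 = 54.3 kips.
Governing: min(93.9, 69.5, 62.4, 54.3) = 54.3 kips → block shear.

54.3 kips (block shear governs)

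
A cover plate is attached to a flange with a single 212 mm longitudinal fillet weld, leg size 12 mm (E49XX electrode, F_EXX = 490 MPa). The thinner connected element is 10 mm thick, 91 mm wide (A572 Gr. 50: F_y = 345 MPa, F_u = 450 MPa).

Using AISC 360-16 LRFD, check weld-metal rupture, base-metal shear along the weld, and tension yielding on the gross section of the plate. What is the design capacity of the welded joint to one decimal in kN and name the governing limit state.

Weld metal: throat = 0.707×12 = 8.484 mm, L = 212 mm. φR_n = 0.75 × 0.6 × 490 × 8.484 × 212 = 396.6 kN.
Base metal shear (10 mm plate): yield φR_n = 1.0×0.6×345×10×212 = 438.8 kN; rupture φR_n = 0.75×0.6×450×10×212 = 429.3 kN; take 429.3 kN (rupture).
Tension yield (gross): A_g = 91×10 = 910 mm². φR_n = 0.90 × 345 × 910 = 282.6 kN.
Governing: min(396.6, 429.3, 282.6) = 282.6 kN → gross-section yield.

282.6 kN (gross-section yield governs)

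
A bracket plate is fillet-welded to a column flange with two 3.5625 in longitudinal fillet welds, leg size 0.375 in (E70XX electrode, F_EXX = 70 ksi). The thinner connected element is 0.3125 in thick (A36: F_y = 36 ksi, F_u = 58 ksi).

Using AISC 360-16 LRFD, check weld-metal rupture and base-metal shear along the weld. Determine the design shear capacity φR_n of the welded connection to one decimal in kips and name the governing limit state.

48.1 kips (base-metal shear governs)

Weld metal: throat = 0.707×0.375 = 0.26513 in, L = 2×3.5625 = 7.125 in. φR_n = 0.75 × 0.6 × 70 × 0.26513 × 7.125 = 59.5 kips.
Base metal shear (0.3125 in plate): yield φR_n = 1.0×0.6×36×0.3125×7.125 = 48.1 kips; rupture φR_n = 0.75×0.6×58×0.3125×7.125 = 58.1 kips; take 48.1 kips (yield).
Governing: min(59.5, 48.1) = 48.1 kips → base-metal shear.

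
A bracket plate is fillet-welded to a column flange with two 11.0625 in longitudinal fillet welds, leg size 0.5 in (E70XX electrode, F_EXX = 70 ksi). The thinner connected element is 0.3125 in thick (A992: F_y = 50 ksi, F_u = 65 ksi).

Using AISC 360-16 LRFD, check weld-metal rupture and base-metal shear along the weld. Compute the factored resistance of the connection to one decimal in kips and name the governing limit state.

202.2 kips (base-metal shear governs)

Weld metal: throat = 0.707×0.5 = 0.3535 in, L = 2×11.0625 = 22.125 in. φR_n = 0.75 × 0.6 × 70 × 0.3535 × 22.125 = 246.4 kips.
Base metal shear (0.3125 in plate): yield φR_n = 1.0×0.6×50×0.3125×22.125 = 207.4 kips; rupture φR_n = 0.75×0.6×65×0.3125×22.125 = 202.2 kips; take 202.2 kips (rupture).
Governing: min(246.4, 202.2) = 202.2 kips → base-metal shear.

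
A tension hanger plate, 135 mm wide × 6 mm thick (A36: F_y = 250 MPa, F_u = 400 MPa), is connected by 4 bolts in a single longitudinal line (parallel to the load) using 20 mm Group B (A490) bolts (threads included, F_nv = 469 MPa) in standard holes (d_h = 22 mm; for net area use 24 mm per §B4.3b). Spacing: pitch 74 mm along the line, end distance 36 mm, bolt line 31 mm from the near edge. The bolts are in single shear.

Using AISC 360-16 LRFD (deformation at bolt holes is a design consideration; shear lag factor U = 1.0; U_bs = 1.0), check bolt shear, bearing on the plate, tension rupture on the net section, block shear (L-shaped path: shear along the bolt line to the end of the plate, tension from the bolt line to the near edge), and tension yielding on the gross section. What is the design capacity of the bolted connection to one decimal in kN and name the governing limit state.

182.3 kN (gross-section yield governs)

Bolt shear: A_b = π(20)²/4 = 314.16 mm². φR_n = 0.75 × 469 × 314.16 × 4 × 1 = 442.0 kN.
Bearing (6 mm plate, F_u = 400 MPa): end bolts L_c = 36 − 22/2 = 25, R_n = min(1.2×25×6×400, 2.4×20×6×400) = 72 kN/bolt; interior L_c = 74 − 22 = 52, R_n = 115.2 kN/bolt. φR_n = 0.75 × (1×72 + 3×115.2) = 313.2 kN.
Tension rupture (net): A_n = (135 − 1×24)×6 = 666 mm² (U = 1.0, A_e = A_n). φR_n = 0.75 × 400 × 666 = 199.8 kN.
Block shear: shear path 1×[36+3×74] = 1×258 mm, A_gv = 1548, A_nv = 1×(258 − 3.5×24)×6 = 1044 mm²; tension to near edge: (31 − 0.5×24)×6 = 114 mm². R_n = min(0.6×400×1044, 0.6×250×1548) + 1.0×400×114 = min(250.56, 232.2) + 45.6 = 277.8 kN. φR_n = 0.75 × 277.8 = 208.4 kN.
Tension yield (gross): A_g = 135×6 = 810 mm². φR_n = 0.90 × 250 × 810 = 182.3 kN.
Governing: min(442.0, 313.2, 199.8, 208.4, 182.3) = 182.3 kN → gross-section yield.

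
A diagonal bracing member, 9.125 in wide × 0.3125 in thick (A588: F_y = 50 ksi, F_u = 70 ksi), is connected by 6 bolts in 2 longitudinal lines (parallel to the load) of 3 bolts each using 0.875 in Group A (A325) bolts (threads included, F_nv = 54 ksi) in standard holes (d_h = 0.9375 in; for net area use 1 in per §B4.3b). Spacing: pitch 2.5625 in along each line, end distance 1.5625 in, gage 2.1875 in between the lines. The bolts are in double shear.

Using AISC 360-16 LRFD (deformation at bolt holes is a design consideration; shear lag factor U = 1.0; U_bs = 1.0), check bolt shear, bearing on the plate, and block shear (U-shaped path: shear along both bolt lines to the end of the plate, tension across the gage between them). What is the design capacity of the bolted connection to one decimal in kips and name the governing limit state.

Bolt shear: A_b = π(0.875)²/4 = 0.60132 in². φR_n = 0.75 × 54 × 0.60132 × 6 × 2 = 292.2 kips.
Bearing (0.3125 in plate, F_u = 70 ksi): end bolts L_c = 1.5625 − 0.9375/2 = 1.09375, R_n = min(1.2×1.09375×0.3125×70, 2.4×0.875×0.3125×70) = 28.711 kips/bolt; interior L_c = 2.5625 − 0.9375 = 1.625, R_n = 42.656 kips/bolt. φR_n = 0.75 × (2×28.711 + 4×42.656) = 171.0 kips.
Block shear: shear path 2×[1.5625+2×2.5625] = 2×6.6875 in, A_gv = 4.1797, A_nv = 2×(6.6875 − 2.5×1)×0.3125 = 2.6172 in²; tension across gage: (2.1875 − 1×1)×0.3125 = 0.37109 in². R_n = min(0.6×70×2.6172, 0.6×50×4.1797) + 1.0×70×0.37109 = min(109.92, 125.39) + 25.976 = 135.9 kips. φR_n = 0.75 × 135.9 = 101.9 kips.
Governing: min(292.2, 171.0, 101.9) = 101.9 kips → block shear.

101.9 kips (block shear governs)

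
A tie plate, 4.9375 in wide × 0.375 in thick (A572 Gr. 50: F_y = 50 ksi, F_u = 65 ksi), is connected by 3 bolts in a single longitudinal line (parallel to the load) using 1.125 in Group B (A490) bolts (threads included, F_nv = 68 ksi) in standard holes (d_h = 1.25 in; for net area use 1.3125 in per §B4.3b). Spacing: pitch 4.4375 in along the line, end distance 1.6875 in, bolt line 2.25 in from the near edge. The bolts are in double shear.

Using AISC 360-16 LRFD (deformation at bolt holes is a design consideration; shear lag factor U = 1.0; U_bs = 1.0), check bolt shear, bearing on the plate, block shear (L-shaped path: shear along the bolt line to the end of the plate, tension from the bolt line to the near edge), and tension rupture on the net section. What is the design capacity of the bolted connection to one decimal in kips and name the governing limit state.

66.3 kips (net-section rupture governs)

Bolt shear: A_b = π(1.125)²/4 = 0.99402 in². φR_n = 0.75 × 68 × 0.99402 × 3 × 2 = 304.2 kips.
Bearing (0.375 in plate, F_u = 65 ksi): end bolts L_c = 1.6875 − 1.25/2 = 1.0625, R_n = min(1.2×1.0625×0.375×65, 2.4×1.125×0.375×65) = 31.078 kips/bolt; interior L_c = 4.4375 − 1.25 = 3.1875, R_n = 65.813 kips/bolt. φR_n = 0.75 × (1×31.078 + 2×65.813) = 122.0 kips.
Block shear: shear path 1×[1.6875+2×4.4375] = 1×10.5625 in, A_gv = 3.9609, A_nv = 1×(10.5625 − 2.5×1.3125)×0.375 = 2.7305 in²; tension to near edge: (2.25 − 0.5×1.3125)×0.375 = 0.59766 in². R_n = min(0.6×65×2.7305, 0.6×50×3.9609) + 1.0×65×0.59766 = min(106.49, 118.83) + 38.848 = 145.34 kips. φR_n = 0.75 × 145.34 = 109.0 kips.
Tension rupture (net): A_n = (4.9375 − 1×1.3125)×0.375 = 1.3594 in² (U = 1.0, A_e = A_n). φR_n = 0.75 × 65 × 1.3594 = 66.3 kips.
Governing: min(304.2, 122.0, 109.0, 66.3) = 66.3 kips → net-section rupture.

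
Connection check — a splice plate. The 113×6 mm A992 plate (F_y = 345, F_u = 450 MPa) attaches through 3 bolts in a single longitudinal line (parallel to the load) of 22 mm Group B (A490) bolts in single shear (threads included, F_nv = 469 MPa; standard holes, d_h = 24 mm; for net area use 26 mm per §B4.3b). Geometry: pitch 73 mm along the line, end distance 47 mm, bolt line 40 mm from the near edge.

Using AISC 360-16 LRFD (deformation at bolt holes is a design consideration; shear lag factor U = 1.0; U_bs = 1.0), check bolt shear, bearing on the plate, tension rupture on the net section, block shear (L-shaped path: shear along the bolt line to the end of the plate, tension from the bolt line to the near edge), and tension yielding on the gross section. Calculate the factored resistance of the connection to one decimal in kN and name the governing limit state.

176.2 kN (net-section rupture governs)

Bolt shear: A_b = π(22)²/4 = 380.13 mm². φR_n = 0.75 × 469 × 380.13 × 3 × 1 = 401.1 kN.
Bearing (6 mm plate, F_u = 450 MPa): end bolts L_c = 47 − 24/2 = 35, R_n = min(1.2×35×6×450, 2.4×22×6×450) = 113.4 kN/bolt; interior L_c = 73 − 24 = 49, R_n = 142.56 kN/bolt. φR_n = 0.75 × (1×113.4 + 2×142.56) = 298.9 kN.
Tension rupture (net): A_n = (113 − 1×26)×6 = 522 mm² (U = 1.0, A_e = A_n). φR_n = 0.75 × 450 × 522 = 176.2 kN.
Block shear: shear path 1×[47+2×73] = 1×193 mm, A_gv = 1158, A_nv = 1×(193 − 2.5×26)×6 = 768 mm²; tension to near edge: (40 − 0.5×26)×6 = 162 mm². R_n = min(0.6×450×768, 0.6×345×1158) + 1.0×450×162 = min(207.36, 239.71) + 72.9 = 280.26 kN. φR_n = 0.75 × 280.26 = 210.2 kN.
Tension yield (gross): A_g = 113×6 = 678 mm². φR_n = 0.90 × 345 × 678 = 210.5 kN.
Governing: min(401.1, 298.9, 176.2, 210.2, 210.5) = 176.2 kN → net-section rupture.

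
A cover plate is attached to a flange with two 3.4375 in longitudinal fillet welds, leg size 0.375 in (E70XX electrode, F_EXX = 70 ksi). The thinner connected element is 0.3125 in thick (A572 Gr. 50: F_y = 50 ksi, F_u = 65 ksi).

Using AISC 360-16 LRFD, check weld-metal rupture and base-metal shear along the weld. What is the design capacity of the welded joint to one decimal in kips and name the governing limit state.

57.4 kips (weld metal governs)

Weld metal: throat = 0.707×0.375 = 0.26513 in, L = 2×3.4375 = 6.875 in. φR_n = 0.75 × 0.6 × 70 × 0.26513 × 6.875 = 57.4 kips.
Base metal shear (0.3125 in plate): yield φR_n = 1.0×0.6×50×0.3125×6.875 = 64.5 kips; rupture φR_n = 0.75×0.6×65×0.3125×6.875 = 62.8 kips; take 62.8 kips (rupture).
Governing: min(57.4, 62.8) = 57.4 kips → weld metal.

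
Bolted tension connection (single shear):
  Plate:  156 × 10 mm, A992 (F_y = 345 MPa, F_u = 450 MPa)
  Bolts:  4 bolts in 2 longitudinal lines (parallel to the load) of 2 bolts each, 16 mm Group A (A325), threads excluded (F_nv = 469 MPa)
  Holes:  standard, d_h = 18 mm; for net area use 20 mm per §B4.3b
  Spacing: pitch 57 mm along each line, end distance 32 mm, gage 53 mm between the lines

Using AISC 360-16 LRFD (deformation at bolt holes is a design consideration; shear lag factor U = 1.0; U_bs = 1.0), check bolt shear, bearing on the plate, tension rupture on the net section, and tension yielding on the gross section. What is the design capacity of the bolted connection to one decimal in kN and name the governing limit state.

Bolt shear: A_b = π(16)²/4 = 201.06 mm². φR_n = 0.75 × 469 × 201.06 × 4 × 1 = 282.9 kN.
Bearing (10 mm plate, F_u = 450 MPa): end bolts L_c = 32 − 18/2 = 23, R_n = min(1.2×23×10×450, 2.4×16×10×450) = 124.2 kN/bolt; interior L_c = 57 − 18 = 39, R_n = 172.8 kN/bolt. φR_n = 0.75 × (2×124.2 + 2×172.8) = 445.5 kN.
Tension rupture (net): A_n = (156 − 2×20)×10 = 1160 mm² (U = 1.0, A_e = A_n). φR_n = 0.75 × 450 × 1160 = 391.5 kN.
Tension yield (gross): A_g = 156×10 = 1560 mm². φR_n = 0.90 × 345 × 1560 = 484.4 kN.
Governing: min(282.9, 445.5, 391.5, 484.4) = 282.9 kN → bolt shear.

282.9 kN (bolt shear governs)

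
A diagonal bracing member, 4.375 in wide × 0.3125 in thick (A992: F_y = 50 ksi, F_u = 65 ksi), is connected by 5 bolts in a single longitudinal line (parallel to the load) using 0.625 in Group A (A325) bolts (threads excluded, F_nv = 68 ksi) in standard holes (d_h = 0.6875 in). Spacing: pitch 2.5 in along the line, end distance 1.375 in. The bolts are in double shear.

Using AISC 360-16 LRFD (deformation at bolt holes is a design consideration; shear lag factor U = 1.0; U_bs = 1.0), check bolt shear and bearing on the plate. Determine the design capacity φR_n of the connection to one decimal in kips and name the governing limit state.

Bolt shear: A_b = π(0.625)²/4 = 0.3068 in². φR_n = 0.75 × 68 × 0.3068 × 5 × 2 = 156.5 kips.
Bearing (0.3125 in plate, F_u = 65 ksi): end bolts L_c = 1.375 − 0.6875/2 = 1.03125, R_n = min(1.2×1.03125×0.3125×65, 2.4×0.625×0.3125×65) = 25.137 kips/bolt; interior L_c = 2.5 − 0.6875 = 1.8125, R_n = 30.469 kips/bolt. φR_n = 0.75 × (1×25.137 + 4×30.469) = 110.3 kips.
Governing: min(156.5, 110.3) = 110.3 kips → bearing.

110.3 kips (bearing governs)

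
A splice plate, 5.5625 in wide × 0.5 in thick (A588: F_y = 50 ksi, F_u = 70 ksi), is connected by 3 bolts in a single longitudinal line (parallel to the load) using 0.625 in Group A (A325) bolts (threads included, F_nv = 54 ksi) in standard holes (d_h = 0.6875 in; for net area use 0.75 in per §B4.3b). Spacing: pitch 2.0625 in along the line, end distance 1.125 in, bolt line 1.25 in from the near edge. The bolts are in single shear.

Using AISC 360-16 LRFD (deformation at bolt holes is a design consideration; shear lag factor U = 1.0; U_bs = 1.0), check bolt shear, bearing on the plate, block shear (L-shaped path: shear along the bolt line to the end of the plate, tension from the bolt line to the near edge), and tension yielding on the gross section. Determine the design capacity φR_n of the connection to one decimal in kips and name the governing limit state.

37.3 kips (bolt shear governs)

Bolt shear: A_b = π(0.625)²/4 = 0.3068 in². φR_n = 0.75 × 54 × 0.3068 × 3 × 1 = 37.3 kips.
Bearing (0.5 in plate, F_u = 70 ksi): end bolts L_c = 1.125 − 0.6875/2 = 0.78125, R_n = min(1.2×0.78125×0.5×70, 2.4×0.625×0.5×70) = 32.813 kips/bolt; interior L_c = 2.0625 − 0.6875 = 1.375, R_n = 52.5 kips/bolt. φR_n = 0.75 × (1×32.813 + 2×52.5) = 103.4 kips.
Block shear: shear path 1×[1.125+2×2.0625] = 1×5.25 in, A_gv = 2.625, A_nv = 1×(5.25 − 2.5×0.75)×0.5 = 1.6875 in²; tension to near edge: (1.25 − 0.5×0.75)×0.5 = 0.4375 in². R_n = min(0.6×70×1.6875, 0.6×50×2.625) + 1.0×70×0.4375 = min(70.875, 78.75) + 30.625 = 101.5 kips. φR_n = 0.75 × 101.5 = 76.1 kips.
Tension yield (gross): A_g = 5.5625×0.5 = 2.7813 in². φR_n = 0.90 × 50 × 2.7813 = 125.2 kips.
Governing: min(37.3, 103.4, 76.1, 125.2) = 37.3 kips → bolt shear.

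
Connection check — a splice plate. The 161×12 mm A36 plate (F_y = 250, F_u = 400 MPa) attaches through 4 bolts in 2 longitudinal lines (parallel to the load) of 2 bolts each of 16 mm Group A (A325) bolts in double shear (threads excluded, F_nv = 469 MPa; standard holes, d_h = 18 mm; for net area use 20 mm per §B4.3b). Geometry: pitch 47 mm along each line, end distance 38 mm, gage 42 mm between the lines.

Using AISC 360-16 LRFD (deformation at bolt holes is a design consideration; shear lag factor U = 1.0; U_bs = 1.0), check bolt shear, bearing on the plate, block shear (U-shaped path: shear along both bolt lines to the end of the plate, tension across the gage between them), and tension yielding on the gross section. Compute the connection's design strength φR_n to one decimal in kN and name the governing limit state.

Bolt shear: A_b = π(16)²/4 = 201.06 mm². φR_n = 0.75 × 469 × 201.06 × 4 × 2 = 565.8 kN.
Bearing (12 mm plate, F_u = 400 MPa): end bolts L_c = 38 − 18/2 = 29, R_n = min(1.2×29×12×400, 2.4×16×12×400) = 167.04 kN/bolt; interior L_c = 47 − 18 = 29, R_n = 167.04 kN/bolt. φR_n = 0.75 × (2×167.04 + 2×167.04) = 501.1 kN.
Block shear: shear path 2×[38+1×47] = 2×85 mm, A_gv = 2040, A_nv = 2×(85 − 1.5×20)×12 = 1320 mm²; tension across gage: (42 − 1×20)×12 = 264 mm². R_n = min(0.6×400×1320, 0.6×250×2040) + 1.0×400×264 = min(316.8, 306) + 105.6 = 411.6 kN. φR_n = 0.75 × 411.6 = 308.7 kN.
Tension yield (gross): A_g = 161×12 = 1932 mm². φR_n = 0.90 × 250 × 1932 = 434.7 kN.
Governing: min(565.8, 501.1, 308.7, 434.7) = 308.7 kN → block shear.

308.7 kN (block shear governs)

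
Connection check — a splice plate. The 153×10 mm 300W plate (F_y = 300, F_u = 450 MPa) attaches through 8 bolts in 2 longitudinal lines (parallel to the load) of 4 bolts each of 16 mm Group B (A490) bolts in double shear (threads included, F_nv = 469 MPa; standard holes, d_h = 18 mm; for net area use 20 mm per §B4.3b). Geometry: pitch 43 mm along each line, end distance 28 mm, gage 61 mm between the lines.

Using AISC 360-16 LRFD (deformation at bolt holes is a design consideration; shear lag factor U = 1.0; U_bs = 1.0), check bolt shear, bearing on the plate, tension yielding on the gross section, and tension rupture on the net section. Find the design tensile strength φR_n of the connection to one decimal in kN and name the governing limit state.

Bolt shear: A_b = π(16)²/4 = 201.06 mm². φR_n = 0.75 × 469 × 201.06 × 8 × 2 = 1131.6 kN.
Bearing (10 mm plate, F_u = 450 MPa): end bolts L_c = 28 − 18/2 = 19, R_n = min(1.2×19×10×450, 2.4×16×10×450) = 102.6 kN/bolt; interior L_c = 43 − 18 = 25, R_n = 135 kN/bolt. φR_n = 0.75 × (2×102.6 + 6×135) = 761.4 kN.
Tension yield (gross): A_g = 153×10 = 1530 mm². φR_n = 0.90 × 300 × 1530 = 413.1 kN.
Tension rupture (net): A_n = (153 − 2×20)×10 = 1130 mm² (U = 1.0, A_e = A_n). φR_n = 0.75 × 450 × 1130 = 381.4 kN.
Governing: min(1131.6, 761.4, 413.1, 381.4) = 381.4 kN → net-section rupture.

381.4 kN (net-section rupture governs)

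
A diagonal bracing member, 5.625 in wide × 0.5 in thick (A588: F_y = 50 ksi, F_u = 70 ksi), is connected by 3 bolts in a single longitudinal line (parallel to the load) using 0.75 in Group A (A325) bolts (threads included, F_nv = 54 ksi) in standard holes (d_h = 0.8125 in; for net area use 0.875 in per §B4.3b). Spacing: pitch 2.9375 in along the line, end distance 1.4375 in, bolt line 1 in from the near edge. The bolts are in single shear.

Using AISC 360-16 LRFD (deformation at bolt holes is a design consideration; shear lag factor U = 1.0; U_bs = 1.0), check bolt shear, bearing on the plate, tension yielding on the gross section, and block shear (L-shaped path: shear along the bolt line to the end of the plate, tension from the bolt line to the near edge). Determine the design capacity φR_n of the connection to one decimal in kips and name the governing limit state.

53.7 kips (bolt shear governs)

Bolt shear: A_b = π(0.75)²/4 = 0.44179 in². φR_n = 0.75 × 54 × 0.44179 × 3 × 1 = 53.7 kips.
Bearing (0.5 in plate, F_u = 70 ksi): end bolts L_c = 1.4375 − 0.8125/2 = 1.03125, R_n = min(1.2×1.03125×0.5×70, 2.4×0.75×0.5×70) = 43.313 kips/bolt; interior L_c = 2.9375 − 0.8125 = 2.125, R_n = 63 kips/bolt. φR_n = 0.75 × (1×43.313 + 2×63) = 127.0 kips.
Tension yield (gross): A_g = 5.625×0.5 = 2.8125 in². φR_n = 0.90 × 50 × 2.8125 = 126.6 kips.
Block shear: shear path 1×[1.4375+2×2.9375] = 1×7.3125 in, A_gv = 3.6563, A_nv = 1×(7.3125 − 2.5×0.875)×0.5 = 2.5625 in²; tension to near edge: (1 − 0.5×0.875)×0.5 = 0.28125 in². R_n = min(0.6×70×2.5625, 0.6×50×3.6563) + 1.0×70×0.28125 = min(107.63, 109.69) + 19.688 = 127.32 kips. φR_n = 0.75 × 127.32 = 95.5 kips.
Governing: min(53.7, 127.0, 126.6, 95.5) = 53.7 kips → bolt shear.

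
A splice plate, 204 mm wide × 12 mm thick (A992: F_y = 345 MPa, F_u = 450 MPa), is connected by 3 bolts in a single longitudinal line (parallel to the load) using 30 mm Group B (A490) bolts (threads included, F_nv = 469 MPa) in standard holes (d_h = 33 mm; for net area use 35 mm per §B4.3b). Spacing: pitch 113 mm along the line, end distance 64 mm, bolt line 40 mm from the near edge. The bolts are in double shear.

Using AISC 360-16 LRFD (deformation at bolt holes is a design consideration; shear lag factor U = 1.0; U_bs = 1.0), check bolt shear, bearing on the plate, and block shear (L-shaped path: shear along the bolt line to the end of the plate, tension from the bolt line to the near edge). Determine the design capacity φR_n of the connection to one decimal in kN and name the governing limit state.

583.2 kN (block shear governs)

Bolt shear: A_b = π(30)²/4 = 706.86 mm². φR_n = 0.75 × 469 × 706.86 × 3 × 2 = 1491.8 kN.
Bearing (12 mm plate, F_u = 450 MPa): end bolts L_c = 64 − 33/2 = 47.5, R_n = min(1.2×47.5×12×450, 2.4×30×12×450) = 307.8 kN/bolt; interior L_c = 113 − 33 = 80, R_n = 388.8 kN/bolt. φR_n = 0.75 × (1×307.8 + 2×388.8) = 814.1 kN.
Block shear: shear path 1×[64+2×113] = 1×290 mm, A_gv = 3480, A_nv = 1×(290 − 2.5×35)×12 = 2430 mm²; tension to near edge: (40 − 0.5×35)×12 = 270 mm². R_n = min(0.6×450×2430, 0.6×345×3480) + 1.0×450×270 = min(656.1, 720.36) + 121.5 = 777.6 kN. φR_n = 0.75 × 777.6 = 583.2 kN.
Governing: min(1491.8, 814.1, 583.2) = 583.2 kN → block shear.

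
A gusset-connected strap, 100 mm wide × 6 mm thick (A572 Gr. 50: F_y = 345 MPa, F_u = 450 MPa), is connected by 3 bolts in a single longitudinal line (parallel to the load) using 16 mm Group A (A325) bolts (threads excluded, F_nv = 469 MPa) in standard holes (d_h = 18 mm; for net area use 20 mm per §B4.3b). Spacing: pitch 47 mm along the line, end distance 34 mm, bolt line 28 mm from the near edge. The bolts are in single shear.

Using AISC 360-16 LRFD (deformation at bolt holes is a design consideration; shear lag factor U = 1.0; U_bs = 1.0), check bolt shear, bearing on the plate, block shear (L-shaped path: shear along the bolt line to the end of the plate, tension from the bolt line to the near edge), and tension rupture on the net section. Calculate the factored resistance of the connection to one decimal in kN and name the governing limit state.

Bolt shear: A_b = π(16)²/4 = 201.06 mm². φR_n = 0.75 × 469 × 201.06 × 3 × 1 = 212.2 kN.
Bearing (6 mm plate, F_u = 450 MPa): end bolts L_c = 34 − 18/2 = 25, R_n = min(1.2×25×6×450, 2.4×16×6×450) = 81 kN/bolt; interior L_c = 47 − 18 = 29, R_n = 93.96 kN/bolt. φR_n = 0.75 × (1×81 + 2×93.96) = 201.7 kN.
Block shear: shear path 1×[34+2×47] = 1×128 mm, A_gv = 768, A_nv = 1×(128 − 2.5×20)×6 = 468 mm²; tension to near edge: (28 − 0.5×20)×6 = 108 mm². R_n = min(0.6×450×468, 0.6×345×768) + 1.0×450×108 = min(126.36, 158.98) + 48.6 = 174.96 kN. φR_n = 0.75 × 174.96 = 131.2 kN.
Tension rupture (net): A_n = (100 − 1×20)×6 = 480 mm² (U = 1.0, A_e = A_n). φR_n = 0.75 × 450 × 480 = 162.0 kN.
Governing: min(212.2, 201.7, 131.2, 162.0) = 131.2 kN → block shear.

131.2 kN (block shear governs)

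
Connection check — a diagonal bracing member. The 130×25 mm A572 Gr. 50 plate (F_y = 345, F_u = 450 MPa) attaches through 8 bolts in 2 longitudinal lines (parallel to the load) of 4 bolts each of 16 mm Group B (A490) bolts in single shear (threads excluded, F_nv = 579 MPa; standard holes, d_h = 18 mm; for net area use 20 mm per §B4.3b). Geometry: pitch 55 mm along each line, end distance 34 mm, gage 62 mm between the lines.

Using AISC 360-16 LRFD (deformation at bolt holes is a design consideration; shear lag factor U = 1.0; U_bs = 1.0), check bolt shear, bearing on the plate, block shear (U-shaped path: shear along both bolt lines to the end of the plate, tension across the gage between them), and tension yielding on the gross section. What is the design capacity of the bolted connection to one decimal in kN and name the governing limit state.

698.5 kN (bolt shear governs)

Bolt shear: A_b = π(16)²/4 = 201.06 mm². φR_n = 0.75 × 579 × 201.06 × 8 × 1 = 698.5 kN.
Bearing (25 mm plate, F_u = 450 MPa): end bolts L_c = 34 − 18/2 = 25, R_n = min(1.2×25×25×450, 2.4×16×25×450) = 337.5 kN/bolt; interior L_c = 55 − 18 = 37, R_n = 432 kN/bolt. φR_n = 0.75 × (2×337.5 + 6×432) = 2450.3 kN.
Block shear: shear path 2×[34+3×55] = 2×199 mm, A_gv = 9950, A_nv = 2×(199 − 3.5×20)×25 = 6450 mm²; tension across gage: (62 − 1×20)×25 = 1050 mm². R_n = min(0.6×450×6450, 0.6×345×9950) + 1.0×450×1050 = min(1741.5, 2059.7) + 472.5 = 2214 kN. φR_n = 0.75 × 2214 = 1660.5 kN.
Tension yield (gross): A_g = 130×25 = 3250 mm². φR_n = 0.90 × 345 × 3250 = 1009.1 kN.
Governing: min(698.5, 2450.3, 1660.5, 1009.1) = 698.5 kN → bolt shear.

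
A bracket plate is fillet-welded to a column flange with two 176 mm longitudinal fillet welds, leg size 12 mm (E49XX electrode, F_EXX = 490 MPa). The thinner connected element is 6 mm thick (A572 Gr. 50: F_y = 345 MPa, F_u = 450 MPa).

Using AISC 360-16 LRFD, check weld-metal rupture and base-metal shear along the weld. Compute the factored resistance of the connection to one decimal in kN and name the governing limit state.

427.7 kN (base-metal shear governs)

Weld metal: throat = 0.707×12 = 8.484 mm, L = 2×176 = 352 mm. φR_n = 0.75 × 0.6 × 490 × 8.484 × 352 = 658.5 kN.
Base metal shear (6 mm plate): yield φR_n = 1.0×0.6×345×6×352 = 437.2 kN; rupture φR_n = 0.75×0.6×450×6×352 = 427.7 kN; take 427.7 kN (rupture).
Governing: min(658.5, 427.7) = 427.7 kN → base-metal shear.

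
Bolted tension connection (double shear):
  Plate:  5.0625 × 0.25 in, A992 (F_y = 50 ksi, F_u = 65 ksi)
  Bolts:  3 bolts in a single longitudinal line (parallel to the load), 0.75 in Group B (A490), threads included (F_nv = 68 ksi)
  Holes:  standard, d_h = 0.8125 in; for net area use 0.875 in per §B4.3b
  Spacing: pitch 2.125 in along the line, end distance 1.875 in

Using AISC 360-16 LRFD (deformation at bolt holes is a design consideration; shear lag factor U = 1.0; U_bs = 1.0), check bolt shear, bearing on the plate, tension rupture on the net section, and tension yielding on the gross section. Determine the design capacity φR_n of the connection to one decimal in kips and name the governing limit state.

51.0 kips (net-section rupture governs)

Bolt shear: A_b = π(0.75)²/4 = 0.44179 in². φR_n = 0.75 × 68 × 0.44179 × 3 × 2 = 135.2 kips.
Bearing (0.25 in plate, F_u = 65 ksi): end bolts L_c = 1.875 − 0.8125/2 = 1.46875, R_n = min(1.2×1.46875×0.25×65, 2.4×0.75×0.25×65) = 28.641 kips/bolt; interior L_c = 2.125 − 0.8125 = 1.3125, R_n = 25.594 kips/bolt. φR_n = 0.75 × (1×28.641 + 2×25.594) = 59.9 kips.
Tension rupture (net): A_n = (5.0625 − 1×0.875)×0.25 = 1.0469 in² (U = 1.0, A_e = A_n). φR_n = 0.75 × 65 × 1.0469 = 51.0 kips.
Tension yield (gross): A_g = 5.0625×0.25 = 1.2656 in². φR_n = 0.90 × 50 × 1.2656 = 57.0 kips.
Governing: min(135.2, 59.9, 51.0, 57.0) = 51.0 kips → net-section rupture.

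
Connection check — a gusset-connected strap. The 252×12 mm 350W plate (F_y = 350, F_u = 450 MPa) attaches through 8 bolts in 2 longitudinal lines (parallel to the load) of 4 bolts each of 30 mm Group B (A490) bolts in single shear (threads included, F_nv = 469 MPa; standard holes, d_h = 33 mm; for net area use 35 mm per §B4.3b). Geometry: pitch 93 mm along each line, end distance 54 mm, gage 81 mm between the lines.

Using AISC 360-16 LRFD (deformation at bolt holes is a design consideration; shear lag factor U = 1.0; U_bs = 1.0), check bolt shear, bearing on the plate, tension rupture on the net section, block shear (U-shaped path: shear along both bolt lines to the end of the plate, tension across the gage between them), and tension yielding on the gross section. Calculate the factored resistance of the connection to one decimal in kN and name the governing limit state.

737.1 kN (net-section rupture governs)

Bolt shear: A_b = π(30)²/4 = 706.86 mm². φR_n = 0.75 × 469 × 706.86 × 8 × 1 = 1989.1 kN.
Bearing (12 mm plate, F_u = 450 MPa): end bolts L_c = 54 − 33/2 = 37.5, R_n = min(1.2×37.5×12×450, 2.4×30×12×450) = 243 kN/bolt; interior L_c = 93 − 33 = 60, R_n = 388.8 kN/bolt. φR_n = 0.75 × (2×243 + 6×388.8) = 2114.1 kN.
Tension rupture (net): A_n = (252 − 2×35)×12 = 2184 mm² (U = 1.0, A_e = A_n). φR_n = 0.75 × 450 × 2184 = 737.1 kN.
Block shear: shear path 2×[54+3×93] = 2×333 mm, A_gv = 7992, A_nv = 2×(333 − 3.5×35)×12 = 5052 mm²; tension across gage: (81 − 1×35)×12 = 552 mm². R_n = min(0.6×450×5052, 0.6×350×7992) + 1.0×450×552 = min(1364, 1678.3) + 248.4 = 1612.4 kN. φR_n = 0.75 × 1612.4 = 1209.3 kN.
Tension yield (gross): A_g = 252×12 = 3024 mm². φR_n = 0.90 × 350 × 3024 = 952.6 kN.
Governing: min(1989.1, 2114.1, 737.1, 1209.3, 952.6) = 737.1 kN → net-section rupture.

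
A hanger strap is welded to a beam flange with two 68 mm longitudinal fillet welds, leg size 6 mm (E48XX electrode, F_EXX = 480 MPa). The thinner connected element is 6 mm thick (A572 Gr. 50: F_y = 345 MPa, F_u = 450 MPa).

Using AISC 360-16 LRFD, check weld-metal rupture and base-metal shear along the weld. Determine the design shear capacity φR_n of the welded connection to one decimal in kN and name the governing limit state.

124.6 kN (weld metal governs)

Weld metal: throat = 0.707×6 = 4.242 mm, L = 2×68 = 136 mm. φR_n = 0.75 × 0.6 × 480 × 4.242 × 136 = 124.6 kN.
Base metal shear (6 mm plate): yield φR_n = 1.0×0.6×345×6×136 = 168.9 kN; rupture φR_n = 0.75×0.6×450×6×136 = 165.2 kN; take 165.2 kN (rupture).
Governing: min(124.6, 165.2) = 124.6 kN → weld metal.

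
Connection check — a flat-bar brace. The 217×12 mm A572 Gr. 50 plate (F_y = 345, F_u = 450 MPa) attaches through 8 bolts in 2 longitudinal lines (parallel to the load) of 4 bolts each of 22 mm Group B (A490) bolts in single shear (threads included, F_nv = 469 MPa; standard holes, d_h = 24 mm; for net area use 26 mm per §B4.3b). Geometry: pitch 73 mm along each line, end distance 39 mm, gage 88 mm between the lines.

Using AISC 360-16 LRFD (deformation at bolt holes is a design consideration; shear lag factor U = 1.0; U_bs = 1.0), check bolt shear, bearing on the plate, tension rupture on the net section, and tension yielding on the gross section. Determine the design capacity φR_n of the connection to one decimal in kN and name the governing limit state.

668.3 kN (net-section rupture governs)

Bolt shear: A_b = π(22)²/4 = 380.13 mm². φR_n = 0.75 × 469 × 380.13 × 8 × 1 = 1069.7 kN.
Bearing (12 mm plate, F_u = 450 MPa): end bolts L_c = 39 − 24/2 = 27, R_n = min(1.2×27×12×450, 2.4×22×12×450) = 174.96 kN/bolt; interior L_c = 73 − 24 = 49, R_n = 285.12 kN/bolt. φR_n = 0.75 × (2×174.96 + 6×285.12) = 1545.5 kN.
Tension rupture (net): A_n = (217 − 2×26)×12 = 1980 mm² (U = 1.0, A_e = A_n). φR_n = 0.75 × 450 × 1980 = 668.3 kN.
Tension yield (gross): A_g = 217×12 = 2604 mm². φR_n = 0.90 × 345 × 2604 = 808.5 kN.
Governing: min(1069.7, 1545.5, 668.3, 808.5) = 668.3 kN → net-section rupture.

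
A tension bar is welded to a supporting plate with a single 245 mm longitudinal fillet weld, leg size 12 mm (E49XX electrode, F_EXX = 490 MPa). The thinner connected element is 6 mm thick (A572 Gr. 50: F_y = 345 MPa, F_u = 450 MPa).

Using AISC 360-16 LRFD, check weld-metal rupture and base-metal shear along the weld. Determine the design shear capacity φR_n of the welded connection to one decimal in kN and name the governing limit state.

Weld metal: throat = 0.707×12 = 8.484 mm, L = 245 mm. φR_n = 0.75 × 0.6 × 490 × 8.484 × 245 = 458.3 kN.
Base metal shear (6 mm plate): yield φR_n = 1.0×0.6×345×6×245 = 304.3 kN; rupture φR_n = 0.75×0.6×450×6×245 = 297.7 kN; take 297.7 kN (rupture).
Governing: min(458.3, 297.7) = 297.7 kN → base-metal shear.

297.7 kN (base-metal shear governs)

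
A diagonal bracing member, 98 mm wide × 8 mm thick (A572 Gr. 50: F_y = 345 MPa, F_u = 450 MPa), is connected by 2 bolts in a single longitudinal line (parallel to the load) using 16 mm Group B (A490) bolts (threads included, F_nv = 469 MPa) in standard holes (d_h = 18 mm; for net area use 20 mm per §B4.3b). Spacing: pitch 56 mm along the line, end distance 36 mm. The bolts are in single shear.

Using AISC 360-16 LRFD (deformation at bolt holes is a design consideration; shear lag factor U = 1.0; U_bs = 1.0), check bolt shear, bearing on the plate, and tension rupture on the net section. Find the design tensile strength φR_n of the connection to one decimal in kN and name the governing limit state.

Bolt shear: A_b = π(16)²/4 = 201.06 mm². φR_n = 0.75 × 469 × 201.06 × 2 × 1 = 141.4 kN.
Bearing (8 mm plate, F_u = 450 MPa): end bolts L_c = 36 − 18/2 = 27, R_n = min(1.2×27×8×450, 2.4×16×8×450) = 116.64 kN/bolt; interior L_c = 56 − 18 = 38, R_n = 138.24 kN/bolt. φR_n = 0.75 × (1×116.64 + 1×138.24) = 191.2 kN.
Tension rupture (net): A_n = (98 − 1×20)×8 = 624 mm² (U = 1.0, A_e = A_n). φR_n = 0.75 × 450 × 624 = 210.6 kN.
Governing: min(141.4, 191.2, 210.6) = 141.4 kN → bolt shear.

141.4 kN (bolt shear governs)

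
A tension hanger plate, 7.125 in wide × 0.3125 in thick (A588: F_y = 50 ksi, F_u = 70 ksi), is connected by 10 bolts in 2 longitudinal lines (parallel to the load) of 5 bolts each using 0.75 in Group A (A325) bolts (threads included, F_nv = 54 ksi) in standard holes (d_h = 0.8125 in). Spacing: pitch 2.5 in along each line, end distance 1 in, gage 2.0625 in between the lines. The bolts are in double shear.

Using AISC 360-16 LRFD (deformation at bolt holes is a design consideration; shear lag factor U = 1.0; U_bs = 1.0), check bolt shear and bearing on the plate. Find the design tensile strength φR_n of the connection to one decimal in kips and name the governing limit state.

Bolt shear: A_b = π(0.75)²/4 = 0.44179 in². φR_n = 0.75 × 54 × 0.44179 × 10 × 2 = 357.8 kips.
Bearing (0.3125 in plate, F_u = 70 ksi): end bolts L_c = 1 − 0.8125/2 = 0.59375, R_n = min(1.2×0.59375×0.3125×70, 2.4×0.75×0.3125×70) = 15.586 kips/bolt; interior L_c = 2.5 − 0.8125 = 1.6875, R_n = 39.375 kips/bolt. φR_n = 0.75 × (2×15.586 + 8×39.375) = 259.6 kips.
Governing: min(357.8, 259.6) = 259.6 kips → bearing.

259.6 kips (bearing governs)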